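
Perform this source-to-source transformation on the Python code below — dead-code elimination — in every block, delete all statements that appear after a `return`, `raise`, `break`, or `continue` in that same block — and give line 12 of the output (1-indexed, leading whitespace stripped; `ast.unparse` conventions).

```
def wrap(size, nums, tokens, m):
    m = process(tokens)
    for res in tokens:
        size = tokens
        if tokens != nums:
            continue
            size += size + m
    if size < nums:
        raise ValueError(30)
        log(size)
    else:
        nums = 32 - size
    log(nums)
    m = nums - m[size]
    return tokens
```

m = nums - m[size]

Transformed code:
def wrap(size, nums, tokens, m):
    m = process(tokens)
    for res in tokens:
        size = tokens
        if tokens != nums:
            continue
    if size < nums:
        raise ValueError(30)
    else:
        nums = 32 - size
    log(nums)
    m = nums - m[size]
    return tokens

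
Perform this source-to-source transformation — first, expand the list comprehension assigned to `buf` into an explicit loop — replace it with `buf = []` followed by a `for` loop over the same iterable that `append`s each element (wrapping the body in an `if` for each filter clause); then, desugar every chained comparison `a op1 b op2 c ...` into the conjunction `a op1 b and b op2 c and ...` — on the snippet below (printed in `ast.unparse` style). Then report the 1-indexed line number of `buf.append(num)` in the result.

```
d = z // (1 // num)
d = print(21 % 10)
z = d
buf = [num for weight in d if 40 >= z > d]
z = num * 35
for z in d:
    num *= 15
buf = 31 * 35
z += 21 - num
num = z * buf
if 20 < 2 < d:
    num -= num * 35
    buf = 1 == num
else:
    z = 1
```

Transformed code:
d = z // (1 // num)
d = print(21 % 10)
z = d
buf = []
for weight in d:
    if 40 >= z and z > d:
        buf.append(num)
z = num * 35
for z in d:
    num *= 15
buf = 31 * 35
z += 21 - num
num = z * buf
if 20 < 2 and 2 < d:
    num -= num * 35
    buf = 1 == num
else:
    z = 1

7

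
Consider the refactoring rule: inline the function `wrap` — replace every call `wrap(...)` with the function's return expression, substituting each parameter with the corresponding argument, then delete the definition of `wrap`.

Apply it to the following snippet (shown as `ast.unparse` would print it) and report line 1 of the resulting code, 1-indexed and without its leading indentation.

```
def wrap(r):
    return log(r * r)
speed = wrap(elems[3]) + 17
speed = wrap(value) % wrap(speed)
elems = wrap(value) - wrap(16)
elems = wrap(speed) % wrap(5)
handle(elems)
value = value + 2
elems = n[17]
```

speed = log(elems[3] * elems[3]) + 17

Transformed code:
speed = log(elems[3] * elems[3]) + 17
speed = log(value * value) % log(speed * speed)
elems = log(value * value) - log(16 * 16)
elems = log(speed * speed) % log(5 * 5)
handle(elems)
value = value + 2
elems = n[17]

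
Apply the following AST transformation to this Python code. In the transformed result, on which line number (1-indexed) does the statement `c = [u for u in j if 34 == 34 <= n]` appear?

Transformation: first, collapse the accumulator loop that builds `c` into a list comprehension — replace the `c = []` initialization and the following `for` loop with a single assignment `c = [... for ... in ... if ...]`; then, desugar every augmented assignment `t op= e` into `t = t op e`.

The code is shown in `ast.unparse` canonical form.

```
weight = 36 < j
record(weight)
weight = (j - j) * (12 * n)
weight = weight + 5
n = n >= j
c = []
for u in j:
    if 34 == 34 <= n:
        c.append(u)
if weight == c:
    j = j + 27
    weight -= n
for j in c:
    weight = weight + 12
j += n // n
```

6

Transformed code:
weight = 36 < j
record(weight)
weight = (j - j) * (12 * n)
weight = weight + 5
n = n >= j
c = [u for u in j if 34 == 34 <= n]
if weight == c:
    j = j + 27
    weight = weight - n
for j in c:
    weight = weight + 12
j = j + n // n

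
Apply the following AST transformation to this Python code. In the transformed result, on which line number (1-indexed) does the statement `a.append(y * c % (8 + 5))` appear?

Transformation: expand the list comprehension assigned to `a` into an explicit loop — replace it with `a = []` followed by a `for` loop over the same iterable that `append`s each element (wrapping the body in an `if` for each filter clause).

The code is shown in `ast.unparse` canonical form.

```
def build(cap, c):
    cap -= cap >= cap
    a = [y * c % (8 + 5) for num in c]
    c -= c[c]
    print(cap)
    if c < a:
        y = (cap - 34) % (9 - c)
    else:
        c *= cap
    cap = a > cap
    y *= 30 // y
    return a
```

5

Transformed code:
def build(cap, c):
    cap -= cap >= cap
    a = []
    for num in c:
        a.append(y * c % (8 + 5))
    c -= c[c]
    print(cap)
    if c < a:
        y = (cap - 34) % (9 - c)
    else:
        c *= cap
    cap = a > cap
    y *= 30 // y
    return a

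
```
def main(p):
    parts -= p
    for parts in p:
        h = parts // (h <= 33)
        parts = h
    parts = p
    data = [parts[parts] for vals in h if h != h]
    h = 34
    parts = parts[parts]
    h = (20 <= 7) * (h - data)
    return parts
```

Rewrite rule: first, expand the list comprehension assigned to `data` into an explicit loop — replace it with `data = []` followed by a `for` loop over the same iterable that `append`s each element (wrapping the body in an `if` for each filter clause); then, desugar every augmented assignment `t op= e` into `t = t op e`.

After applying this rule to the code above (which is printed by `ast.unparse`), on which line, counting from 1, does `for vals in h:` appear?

Transformed code:
def main(p):
    parts = parts - p
    for parts in p:
        h = parts // (h <= 33)
        parts = h
    parts = p
    data = []
    for vals in h:
        if h != h:
            data.append(parts[parts])
    h = 34
    parts = parts[parts]
    h = (20 <= 7) * (h - data)
    return parts

8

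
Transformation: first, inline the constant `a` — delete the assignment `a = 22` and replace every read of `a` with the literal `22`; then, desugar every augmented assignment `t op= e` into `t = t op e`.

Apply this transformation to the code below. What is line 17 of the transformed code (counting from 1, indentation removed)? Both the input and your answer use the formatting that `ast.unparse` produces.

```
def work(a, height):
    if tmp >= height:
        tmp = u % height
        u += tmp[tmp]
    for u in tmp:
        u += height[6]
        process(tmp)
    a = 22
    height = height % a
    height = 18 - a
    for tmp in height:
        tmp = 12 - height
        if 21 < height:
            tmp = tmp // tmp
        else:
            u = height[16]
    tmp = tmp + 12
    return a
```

return 22

Transformed code:
def work(a, height):
    if tmp >= height:
        tmp = u % height
        u = u + tmp[tmp]
    for u in tmp:
        u = u + height[6]
        process(tmp)
    height = height % 22
    height = 18 - 22
    for tmp in height:
        tmp = 12 - height
        if 21 < height:
            tmp = tmp // tmp
        else:
            u = height[16]
    tmp = tmp + 12
    return 22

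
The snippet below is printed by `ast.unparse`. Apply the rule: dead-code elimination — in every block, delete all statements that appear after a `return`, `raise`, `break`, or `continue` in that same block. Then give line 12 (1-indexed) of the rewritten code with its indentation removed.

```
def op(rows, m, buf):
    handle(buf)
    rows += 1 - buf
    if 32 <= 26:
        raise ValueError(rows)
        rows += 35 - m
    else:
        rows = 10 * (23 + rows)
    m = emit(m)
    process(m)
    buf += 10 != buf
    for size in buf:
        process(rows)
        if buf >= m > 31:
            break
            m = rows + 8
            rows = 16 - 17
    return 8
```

Transformed code:
def op(rows, m, buf):
    handle(buf)
    rows += 1 - buf
    if 32 <= 26:
        raise ValueError(rows)
    else:
        rows = 10 * (23 + rows)
    m = emit(m)
    process(m)
    buf += 10 != buf
    for size in buf:
        process(rows)
        if buf >= m > 31:
            break
    return 8

process(rows)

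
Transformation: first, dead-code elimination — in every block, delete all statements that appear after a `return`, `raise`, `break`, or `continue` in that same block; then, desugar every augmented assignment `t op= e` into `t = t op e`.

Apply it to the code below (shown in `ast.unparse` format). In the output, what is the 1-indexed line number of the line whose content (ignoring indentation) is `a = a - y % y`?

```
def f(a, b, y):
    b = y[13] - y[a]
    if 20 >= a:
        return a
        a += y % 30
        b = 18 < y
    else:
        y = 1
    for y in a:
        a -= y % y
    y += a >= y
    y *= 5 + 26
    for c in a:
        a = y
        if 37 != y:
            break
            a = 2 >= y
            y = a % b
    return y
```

Transformed code:
def f(a, b, y):
    b = y[13] - y[a]
    if 20 >= a:
        return a
    else:
        y = 1
    for y in a:
        a = a - y % y
    y = y + (a >= y)
    y = y * (5 + 26)
    for c in a:
        a = y
        if 37 != y:
            break
    return y

8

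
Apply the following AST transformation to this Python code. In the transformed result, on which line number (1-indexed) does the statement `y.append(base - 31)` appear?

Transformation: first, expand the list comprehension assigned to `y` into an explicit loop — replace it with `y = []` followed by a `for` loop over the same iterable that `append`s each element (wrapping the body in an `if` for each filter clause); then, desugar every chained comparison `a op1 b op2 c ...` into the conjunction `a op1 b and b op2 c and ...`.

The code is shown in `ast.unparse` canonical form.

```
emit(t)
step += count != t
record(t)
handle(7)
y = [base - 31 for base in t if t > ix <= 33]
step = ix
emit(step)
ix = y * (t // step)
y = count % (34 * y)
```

Transformed code:
emit(t)
step += count != t
record(t)
handle(7)
y = []
for base in t:
    if t > ix and ix <= 33:
        y.append(base - 31)
step = ix
emit(step)
ix = y * (t // step)
y = count % (34 * y)

8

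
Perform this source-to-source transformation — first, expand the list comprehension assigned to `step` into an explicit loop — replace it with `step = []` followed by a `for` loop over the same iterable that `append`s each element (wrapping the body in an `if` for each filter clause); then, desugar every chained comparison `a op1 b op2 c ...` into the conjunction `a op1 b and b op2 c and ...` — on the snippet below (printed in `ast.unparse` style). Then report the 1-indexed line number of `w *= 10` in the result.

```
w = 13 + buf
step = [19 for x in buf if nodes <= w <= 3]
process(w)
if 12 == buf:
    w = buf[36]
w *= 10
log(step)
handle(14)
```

Transformed code:
w = 13 + buf
step = []
for x in buf:
    if nodes <= w and w <= 3:
        step.append(19)
process(w)
if 12 == buf:
    w = buf[36]
w *= 10
log(step)
handle(14)

9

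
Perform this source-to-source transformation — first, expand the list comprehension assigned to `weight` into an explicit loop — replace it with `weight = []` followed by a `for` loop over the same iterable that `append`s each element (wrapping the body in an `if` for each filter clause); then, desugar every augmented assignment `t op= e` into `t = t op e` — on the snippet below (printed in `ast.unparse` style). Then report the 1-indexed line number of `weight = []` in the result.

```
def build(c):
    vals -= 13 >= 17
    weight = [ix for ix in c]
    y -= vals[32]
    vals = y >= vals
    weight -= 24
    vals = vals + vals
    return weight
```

3

Transformed code:
def build(c):
    vals = vals - (13 >= 17)
    weight = []
    for ix in c:
        weight.append(ix)
    y = y - vals[32]
    vals = y >= vals
    weight = weight - 24
    vals = vals + vals
    return weight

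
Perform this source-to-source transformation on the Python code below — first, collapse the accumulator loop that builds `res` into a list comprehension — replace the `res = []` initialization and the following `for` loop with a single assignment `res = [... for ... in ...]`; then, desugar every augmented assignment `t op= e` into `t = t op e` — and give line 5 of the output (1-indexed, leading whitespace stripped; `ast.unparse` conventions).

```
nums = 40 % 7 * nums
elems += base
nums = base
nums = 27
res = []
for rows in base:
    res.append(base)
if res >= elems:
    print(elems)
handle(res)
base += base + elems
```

res = [base for rows in base]

Transformed code:
nums = 40 % 7 * nums
elems = elems + base
nums = base
nums = 27
res = [base for rows in base]
if res >= elems:
    print(elems)
handle(res)
base = base + (base + elems)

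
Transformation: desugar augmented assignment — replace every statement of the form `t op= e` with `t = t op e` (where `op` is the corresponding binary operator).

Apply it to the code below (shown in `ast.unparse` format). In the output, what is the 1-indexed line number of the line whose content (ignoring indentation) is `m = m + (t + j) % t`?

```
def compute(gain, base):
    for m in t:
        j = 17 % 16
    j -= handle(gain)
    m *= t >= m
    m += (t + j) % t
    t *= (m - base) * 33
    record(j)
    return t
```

6

Transformed code:
def compute(gain, base):
    for m in t:
        j = 17 % 16
    j = j - handle(gain)
    m = m * (t >= m)
    m = m + (t + j) % t
    t = t * ((m - base) * 33)
    record(j)
    return t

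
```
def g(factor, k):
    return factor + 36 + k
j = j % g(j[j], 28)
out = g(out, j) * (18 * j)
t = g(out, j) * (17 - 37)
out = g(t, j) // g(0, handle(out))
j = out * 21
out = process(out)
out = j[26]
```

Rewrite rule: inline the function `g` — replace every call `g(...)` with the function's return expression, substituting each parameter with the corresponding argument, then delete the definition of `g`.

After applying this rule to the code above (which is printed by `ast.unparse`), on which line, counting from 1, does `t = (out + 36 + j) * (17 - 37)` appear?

Transformed code:
j = j % (j[j] + 36 + 28)
out = (out + 36 + j) * (18 * j)
t = (out + 36 + j) * (17 - 37)
out = (t + 36 + j) // (0 + 36 + handle(out))
j = out * 21
out = process(out)
out = j[26]

3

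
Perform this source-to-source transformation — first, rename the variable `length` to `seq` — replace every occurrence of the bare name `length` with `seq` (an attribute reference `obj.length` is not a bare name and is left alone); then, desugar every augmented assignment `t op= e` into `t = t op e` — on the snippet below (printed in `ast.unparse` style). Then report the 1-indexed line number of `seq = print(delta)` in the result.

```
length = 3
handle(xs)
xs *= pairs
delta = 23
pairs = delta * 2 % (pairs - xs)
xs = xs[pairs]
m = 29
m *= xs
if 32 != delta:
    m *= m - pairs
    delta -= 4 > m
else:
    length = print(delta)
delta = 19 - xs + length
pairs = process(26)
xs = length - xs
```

Transformed code:
seq = 3
handle(xs)
xs = xs * pairs
delta = 23
pairs = delta * 2 % (pairs - xs)
xs = xs[pairs]
m = 29
m = m * xs
if 32 != delta:
    m = m * (m - pairs)
    delta = delta - (4 > m)
else:
    seq = print(delta)
delta = 19 - xs + seq
pairs = process(26)
xs = seq - xs

13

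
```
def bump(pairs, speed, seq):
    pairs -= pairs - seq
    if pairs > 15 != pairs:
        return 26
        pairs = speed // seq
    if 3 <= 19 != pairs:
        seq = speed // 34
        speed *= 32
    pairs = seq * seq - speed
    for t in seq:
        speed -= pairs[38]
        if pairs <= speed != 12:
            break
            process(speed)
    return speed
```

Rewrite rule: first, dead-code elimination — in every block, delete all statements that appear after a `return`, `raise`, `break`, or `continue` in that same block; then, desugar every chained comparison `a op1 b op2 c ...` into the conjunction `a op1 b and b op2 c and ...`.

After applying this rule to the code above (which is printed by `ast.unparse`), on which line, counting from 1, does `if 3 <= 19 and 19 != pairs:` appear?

Transformed code:
def bump(pairs, speed, seq):
    pairs -= pairs - seq
    if pairs > 15 and 15 != pairs:
        return 26
    if 3 <= 19 and 19 != pairs:
        seq = speed // 34
        speed *= 32
    pairs = seq * seq - speed
    for t in seq:
        speed -= pairs[38]
        if pairs <= speed and speed != 12:
            break
    return speed

5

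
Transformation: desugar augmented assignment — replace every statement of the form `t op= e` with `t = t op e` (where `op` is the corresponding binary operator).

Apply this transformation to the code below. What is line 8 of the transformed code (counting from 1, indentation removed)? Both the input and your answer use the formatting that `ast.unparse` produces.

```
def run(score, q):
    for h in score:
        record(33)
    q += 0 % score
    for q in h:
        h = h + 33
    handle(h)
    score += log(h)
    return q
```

score = score + log(h)

Transformed code:
def run(score, q):
    for h in score:
        record(33)
    q = q + 0 % score
    for q in h:
        h = h + 33
    handle(h)
    score = score + log(h)
    return q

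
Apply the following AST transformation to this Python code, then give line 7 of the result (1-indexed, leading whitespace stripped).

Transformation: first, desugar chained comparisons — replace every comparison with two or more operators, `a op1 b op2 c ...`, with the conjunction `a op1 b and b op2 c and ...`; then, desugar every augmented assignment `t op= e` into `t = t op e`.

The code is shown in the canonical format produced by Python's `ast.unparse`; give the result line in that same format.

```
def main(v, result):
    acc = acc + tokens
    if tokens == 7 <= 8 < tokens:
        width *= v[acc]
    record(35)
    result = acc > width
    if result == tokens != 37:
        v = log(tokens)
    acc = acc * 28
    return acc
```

if result == tokens and tokens != 37:

Transformed code:
def main(v, result):
    acc = acc + tokens
    if tokens == 7 and 7 <= 8 and (8 < tokens):
        width = width * v[acc]
    record(35)
    result = acc > width
    if result == tokens and tokens != 37:
        v = log(tokens)
    acc = acc * 28
    return acc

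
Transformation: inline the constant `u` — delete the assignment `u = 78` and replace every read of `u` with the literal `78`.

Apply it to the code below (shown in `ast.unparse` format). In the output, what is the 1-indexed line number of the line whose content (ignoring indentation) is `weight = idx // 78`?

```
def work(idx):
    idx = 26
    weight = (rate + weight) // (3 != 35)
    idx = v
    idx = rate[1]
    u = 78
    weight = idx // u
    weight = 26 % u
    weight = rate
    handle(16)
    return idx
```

Transformed code:
def work(idx):
    idx = 26
    weight = (rate + weight) // (3 != 35)
    idx = v
    idx = rate[1]
    weight = idx // 78
    weight = 26 % 78
    weight = rate
    handle(16)
    return idx

6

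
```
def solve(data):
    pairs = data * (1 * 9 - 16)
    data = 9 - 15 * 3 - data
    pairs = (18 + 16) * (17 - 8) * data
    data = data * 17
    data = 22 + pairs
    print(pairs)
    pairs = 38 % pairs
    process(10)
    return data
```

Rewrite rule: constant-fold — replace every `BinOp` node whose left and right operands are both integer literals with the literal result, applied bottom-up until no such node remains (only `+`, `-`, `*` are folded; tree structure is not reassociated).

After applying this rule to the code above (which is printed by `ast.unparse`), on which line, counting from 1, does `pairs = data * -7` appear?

Transformed code:
def solve(data):
    pairs = data * -7
    data = -36 - data
    pairs = 306 * data
    data = data * 17
    data = 22 + pairs
    print(pairs)
    pairs = 38 % pairs
    process(10)
    return data

2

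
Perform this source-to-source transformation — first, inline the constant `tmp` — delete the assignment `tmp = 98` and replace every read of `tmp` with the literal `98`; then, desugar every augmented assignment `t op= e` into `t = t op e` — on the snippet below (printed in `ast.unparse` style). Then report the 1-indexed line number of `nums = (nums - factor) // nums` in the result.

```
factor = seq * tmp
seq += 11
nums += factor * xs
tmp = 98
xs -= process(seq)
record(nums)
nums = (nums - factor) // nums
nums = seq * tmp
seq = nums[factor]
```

6

Transformed code:
factor = seq * 98
seq = seq + 11
nums = nums + factor * xs
xs = xs - process(seq)
record(nums)
nums = (nums - factor) // nums
nums = seq * 98
seq = nums[factor]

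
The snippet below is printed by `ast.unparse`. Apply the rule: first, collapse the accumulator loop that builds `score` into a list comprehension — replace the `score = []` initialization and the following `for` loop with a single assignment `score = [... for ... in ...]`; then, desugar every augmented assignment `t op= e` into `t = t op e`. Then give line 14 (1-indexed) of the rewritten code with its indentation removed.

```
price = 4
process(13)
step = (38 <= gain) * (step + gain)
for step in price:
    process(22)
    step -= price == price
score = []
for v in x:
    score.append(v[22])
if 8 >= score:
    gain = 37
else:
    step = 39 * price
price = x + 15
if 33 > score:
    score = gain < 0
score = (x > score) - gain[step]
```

Transformed code:
price = 4
process(13)
step = (38 <= gain) * (step + gain)
for step in price:
    process(22)
    step = step - (price == price)
score = [v[22] for v in x]
if 8 >= score:
    gain = 37
else:
    step = 39 * price
price = x + 15
if 33 > score:
    score = gain < 0
score = (x > score) - gain[step]

score = gain < 0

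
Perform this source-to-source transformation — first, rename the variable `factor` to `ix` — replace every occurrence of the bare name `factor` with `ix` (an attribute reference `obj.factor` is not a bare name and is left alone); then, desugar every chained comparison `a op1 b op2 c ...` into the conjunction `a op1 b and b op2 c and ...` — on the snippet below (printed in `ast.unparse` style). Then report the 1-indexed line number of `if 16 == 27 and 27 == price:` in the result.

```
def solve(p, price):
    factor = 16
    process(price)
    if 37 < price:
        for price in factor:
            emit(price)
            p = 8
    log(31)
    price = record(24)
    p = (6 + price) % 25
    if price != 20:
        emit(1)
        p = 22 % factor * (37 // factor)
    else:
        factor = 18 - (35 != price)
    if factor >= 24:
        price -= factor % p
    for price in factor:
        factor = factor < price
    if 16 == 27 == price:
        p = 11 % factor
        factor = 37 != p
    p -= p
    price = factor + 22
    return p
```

Transformed code:
def solve(p, price):
    ix = 16
    process(price)
    if 37 < price:
        for price in ix:
            emit(price)
            p = 8
    log(31)
    price = record(24)
    p = (6 + price) % 25
    if price != 20:
        emit(1)
        p = 22 % ix * (37 // ix)
    else:
        ix = 18 - (35 != price)
    if ix >= 24:
        price -= ix % p
    for price in ix:
        ix = ix < price
    if 16 == 27 and 27 == price:
        p = 11 % ix
        ix = 37 != p
    p -= p
    price = ix + 22
    return p

20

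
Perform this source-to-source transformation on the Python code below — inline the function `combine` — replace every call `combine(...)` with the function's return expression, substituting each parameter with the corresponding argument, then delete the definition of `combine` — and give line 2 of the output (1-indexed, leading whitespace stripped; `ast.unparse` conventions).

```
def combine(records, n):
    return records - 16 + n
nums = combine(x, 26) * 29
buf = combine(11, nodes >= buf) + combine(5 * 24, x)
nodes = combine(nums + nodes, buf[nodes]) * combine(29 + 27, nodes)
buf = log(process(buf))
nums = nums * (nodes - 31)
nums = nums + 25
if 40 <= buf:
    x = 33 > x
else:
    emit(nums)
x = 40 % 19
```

buf = 11 - 16 + (nodes >= buf) + (5 * 24 - 16 + x)

Transformed code:
nums = (x - 16 + 26) * 29
buf = 11 - 16 + (nodes >= buf) + (5 * 24 - 16 + x)
nodes = (nums + nodes - 16 + buf[nodes]) * (29 + 27 - 16 + nodes)
buf = log(process(buf))
nums = nums * (nodes - 31)
nums = nums + 25
if 40 <= buf:
    x = 33 > x
else:
    emit(nums)
x = 40 % 19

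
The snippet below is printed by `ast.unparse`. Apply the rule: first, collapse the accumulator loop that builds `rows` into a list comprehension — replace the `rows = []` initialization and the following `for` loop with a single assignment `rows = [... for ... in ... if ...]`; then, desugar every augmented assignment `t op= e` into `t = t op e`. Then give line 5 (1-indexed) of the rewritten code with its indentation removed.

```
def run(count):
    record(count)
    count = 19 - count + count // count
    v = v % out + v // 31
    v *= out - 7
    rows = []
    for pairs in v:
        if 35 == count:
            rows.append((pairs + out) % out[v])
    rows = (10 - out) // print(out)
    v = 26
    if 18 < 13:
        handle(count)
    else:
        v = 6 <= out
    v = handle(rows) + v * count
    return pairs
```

Transformed code:
def run(count):
    record(count)
    count = 19 - count + count // count
    v = v % out + v // 31
    v = v * (out - 7)
    rows = [(pairs + out) % out[v] for pairs in v if 35 == count]
    rows = (10 - out) // print(out)
    v = 26
    if 18 < 13:
        handle(count)
    else:
        v = 6 <= out
    v = handle(rows) + v * count
    return pairs

v = v * (out - 7)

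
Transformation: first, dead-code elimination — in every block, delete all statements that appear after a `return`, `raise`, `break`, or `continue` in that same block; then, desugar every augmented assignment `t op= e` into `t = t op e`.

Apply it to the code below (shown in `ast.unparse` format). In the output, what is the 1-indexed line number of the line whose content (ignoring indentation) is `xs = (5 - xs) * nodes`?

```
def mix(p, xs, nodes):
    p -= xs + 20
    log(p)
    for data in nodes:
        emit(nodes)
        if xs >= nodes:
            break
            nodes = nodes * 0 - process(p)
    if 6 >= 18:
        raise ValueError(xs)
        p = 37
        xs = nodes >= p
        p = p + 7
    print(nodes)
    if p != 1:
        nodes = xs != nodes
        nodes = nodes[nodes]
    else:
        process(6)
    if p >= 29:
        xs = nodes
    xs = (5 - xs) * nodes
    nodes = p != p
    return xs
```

Transformed code:
def mix(p, xs, nodes):
    p = p - (xs + 20)
    log(p)
    for data in nodes:
        emit(nodes)
        if xs >= nodes:
            break
    if 6 >= 18:
        raise ValueError(xs)
    print(nodes)
    if p != 1:
        nodes = xs != nodes
        nodes = nodes[nodes]
    else:
        process(6)
    if p >= 29:
        xs = nodes
    xs = (5 - xs) * nodes
    nodes = p != p
    return xs

18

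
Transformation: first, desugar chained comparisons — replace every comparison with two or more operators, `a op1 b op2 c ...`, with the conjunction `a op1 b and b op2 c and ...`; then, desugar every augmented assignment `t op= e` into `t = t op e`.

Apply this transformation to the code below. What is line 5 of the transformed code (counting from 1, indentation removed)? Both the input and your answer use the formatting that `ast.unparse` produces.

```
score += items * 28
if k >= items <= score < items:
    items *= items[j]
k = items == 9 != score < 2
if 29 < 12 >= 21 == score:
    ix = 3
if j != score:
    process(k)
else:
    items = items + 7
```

if 29 < 12 and 12 >= 21 and (21 == score):

Transformed code:
score = score + items * 28
if k >= items and items <= score and (score < items):
    items = items * items[j]
k = items == 9 and 9 != score and (score < 2)
if 29 < 12 and 12 >= 21 and (21 == score):
    ix = 3
if j != score:
    process(k)
else:
    items = items + 7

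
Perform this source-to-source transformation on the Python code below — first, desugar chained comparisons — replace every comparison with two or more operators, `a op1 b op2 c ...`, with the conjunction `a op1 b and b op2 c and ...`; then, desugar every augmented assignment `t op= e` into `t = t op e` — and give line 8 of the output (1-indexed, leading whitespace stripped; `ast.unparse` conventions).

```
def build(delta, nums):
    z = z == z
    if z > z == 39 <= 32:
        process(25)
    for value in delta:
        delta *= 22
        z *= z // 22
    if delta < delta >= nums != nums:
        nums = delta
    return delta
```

if delta < delta and delta >= nums and (nums != nums):

Transformed code:
def build(delta, nums):
    z = z == z
    if z > z and z == 39 and (39 <= 32):
        process(25)
    for value in delta:
        delta = delta * 22
        z = z * (z // 22)
    if delta < delta and delta >= nums and (nums != nums):
        nums = delta
    return delta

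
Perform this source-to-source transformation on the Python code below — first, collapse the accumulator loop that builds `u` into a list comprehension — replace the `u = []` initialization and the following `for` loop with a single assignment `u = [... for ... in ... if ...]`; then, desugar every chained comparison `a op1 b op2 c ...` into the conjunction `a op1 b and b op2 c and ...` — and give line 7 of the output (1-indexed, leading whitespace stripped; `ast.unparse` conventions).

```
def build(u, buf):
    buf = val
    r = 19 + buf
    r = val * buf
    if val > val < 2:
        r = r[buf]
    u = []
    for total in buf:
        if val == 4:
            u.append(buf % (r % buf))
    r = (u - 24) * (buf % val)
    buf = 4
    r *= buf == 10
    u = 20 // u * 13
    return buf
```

u = [buf % (r % buf) for total in buf if val == 4]

Transformed code:
def build(u, buf):
    buf = val
    r = 19 + buf
    r = val * buf
    if val > val and val < 2:
        r = r[buf]
    u = [buf % (r % buf) for total in buf if val == 4]
    r = (u - 24) * (buf % val)
    buf = 4
    r *= buf == 10
    u = 20 // u * 13
    return buf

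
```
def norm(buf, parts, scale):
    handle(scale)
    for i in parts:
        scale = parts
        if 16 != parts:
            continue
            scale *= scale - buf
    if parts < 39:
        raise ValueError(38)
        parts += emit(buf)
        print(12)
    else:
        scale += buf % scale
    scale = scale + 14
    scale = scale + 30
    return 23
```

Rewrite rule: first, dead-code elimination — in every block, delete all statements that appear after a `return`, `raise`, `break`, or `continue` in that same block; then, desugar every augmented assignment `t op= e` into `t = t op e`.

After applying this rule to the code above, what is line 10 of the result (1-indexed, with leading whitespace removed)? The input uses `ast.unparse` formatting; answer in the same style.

scale = scale + buf % scale

Transformed code:
def norm(buf, parts, scale):
    handle(scale)
    for i in parts:
        scale = parts
        if 16 != parts:
            continue
    if parts < 39:
        raise ValueError(38)
    else:
        scale = scale + buf % scale
    scale = scale + 14
    scale = scale + 30
    return 23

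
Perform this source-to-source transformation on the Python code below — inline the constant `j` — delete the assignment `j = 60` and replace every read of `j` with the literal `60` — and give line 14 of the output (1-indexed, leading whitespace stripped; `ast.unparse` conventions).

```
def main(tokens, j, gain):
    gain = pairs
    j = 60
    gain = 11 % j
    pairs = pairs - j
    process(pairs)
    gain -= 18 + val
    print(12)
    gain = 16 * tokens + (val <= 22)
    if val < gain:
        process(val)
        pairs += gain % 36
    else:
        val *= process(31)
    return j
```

return 60

Transformed code:
def main(tokens, j, gain):
    gain = pairs
    gain = 11 % 60
    pairs = pairs - 60
    process(pairs)
    gain -= 18 + val
    print(12)
    gain = 16 * tokens + (val <= 22)
    if val < gain:
        process(val)
        pairs += gain % 36
    else:
        val *= process(31)
    return 60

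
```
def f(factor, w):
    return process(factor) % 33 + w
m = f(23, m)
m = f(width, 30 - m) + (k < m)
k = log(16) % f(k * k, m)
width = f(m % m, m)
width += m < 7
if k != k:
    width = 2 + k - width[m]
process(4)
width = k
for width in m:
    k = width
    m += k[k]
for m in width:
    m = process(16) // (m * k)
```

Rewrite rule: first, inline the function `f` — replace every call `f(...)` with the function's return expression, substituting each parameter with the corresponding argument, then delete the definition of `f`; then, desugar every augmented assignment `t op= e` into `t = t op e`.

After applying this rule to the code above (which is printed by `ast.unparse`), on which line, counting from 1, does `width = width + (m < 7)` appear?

5

Transformed code:
m = process(23) % 33 + m
m = process(width) % 33 + (30 - m) + (k < m)
k = log(16) % (process(k * k) % 33 + m)
width = process(m % m) % 33 + m
width = width + (m < 7)
if k != k:
    width = 2 + k - width[m]
process(4)
width = k
for width in m:
    k = width
    m = m + k[k]
for m in width:
    m = process(16) // (m * k)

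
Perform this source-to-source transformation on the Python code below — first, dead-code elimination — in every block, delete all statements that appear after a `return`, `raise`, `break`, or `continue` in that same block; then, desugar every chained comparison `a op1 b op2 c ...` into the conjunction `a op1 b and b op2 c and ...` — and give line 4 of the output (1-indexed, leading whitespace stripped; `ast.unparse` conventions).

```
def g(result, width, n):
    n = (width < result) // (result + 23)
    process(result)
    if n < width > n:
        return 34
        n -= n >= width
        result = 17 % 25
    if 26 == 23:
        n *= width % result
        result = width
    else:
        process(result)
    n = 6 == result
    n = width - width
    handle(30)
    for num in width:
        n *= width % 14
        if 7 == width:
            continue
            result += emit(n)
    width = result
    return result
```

Transformed code:
def g(result, width, n):
    n = (width < result) // (result + 23)
    process(result)
    if n < width and width > n:
        return 34
    if 26 == 23:
        n *= width % result
        result = width
    else:
        process(result)
    n = 6 == result
    n = width - width
    handle(30)
    for num in width:
        n *= width % 14
        if 7 == width:
            continue
    width = result
    return result

if n < width and width > n:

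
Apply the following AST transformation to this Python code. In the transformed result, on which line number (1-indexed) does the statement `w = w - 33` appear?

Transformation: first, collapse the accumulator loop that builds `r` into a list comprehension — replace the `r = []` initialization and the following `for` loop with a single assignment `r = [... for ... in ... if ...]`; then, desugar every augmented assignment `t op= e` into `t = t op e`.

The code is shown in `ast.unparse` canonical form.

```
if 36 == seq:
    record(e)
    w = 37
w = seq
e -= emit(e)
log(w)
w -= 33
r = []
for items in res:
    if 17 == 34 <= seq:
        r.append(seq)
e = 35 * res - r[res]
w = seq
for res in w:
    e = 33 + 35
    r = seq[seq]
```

7

Transformed code:
if 36 == seq:
    record(e)
    w = 37
w = seq
e = e - emit(e)
log(w)
w = w - 33
r = [seq for items in res if 17 == 34 <= seq]
e = 35 * res - r[res]
w = seq
for res in w:
    e = 33 + 35
    r = seq[seq]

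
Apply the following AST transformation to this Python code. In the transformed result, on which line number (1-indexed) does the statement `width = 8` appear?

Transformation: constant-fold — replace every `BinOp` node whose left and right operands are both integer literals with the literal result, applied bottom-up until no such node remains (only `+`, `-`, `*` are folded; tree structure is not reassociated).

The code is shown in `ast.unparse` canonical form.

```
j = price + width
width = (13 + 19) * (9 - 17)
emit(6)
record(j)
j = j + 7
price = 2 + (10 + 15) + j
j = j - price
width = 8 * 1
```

8

Transformed code:
j = price + width
width = -256
emit(6)
record(j)
j = j + 7
price = 27 + j
j = j - price
width = 8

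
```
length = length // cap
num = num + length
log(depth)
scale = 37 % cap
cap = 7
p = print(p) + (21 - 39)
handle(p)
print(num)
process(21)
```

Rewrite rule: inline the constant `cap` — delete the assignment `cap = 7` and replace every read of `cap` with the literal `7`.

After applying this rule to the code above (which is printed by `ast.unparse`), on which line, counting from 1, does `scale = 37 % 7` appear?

4

Transformed code:
length = length // 7
num = num + length
log(depth)
scale = 37 % 7
p = print(p) + (21 - 39)
handle(p)
print(num)
process(21)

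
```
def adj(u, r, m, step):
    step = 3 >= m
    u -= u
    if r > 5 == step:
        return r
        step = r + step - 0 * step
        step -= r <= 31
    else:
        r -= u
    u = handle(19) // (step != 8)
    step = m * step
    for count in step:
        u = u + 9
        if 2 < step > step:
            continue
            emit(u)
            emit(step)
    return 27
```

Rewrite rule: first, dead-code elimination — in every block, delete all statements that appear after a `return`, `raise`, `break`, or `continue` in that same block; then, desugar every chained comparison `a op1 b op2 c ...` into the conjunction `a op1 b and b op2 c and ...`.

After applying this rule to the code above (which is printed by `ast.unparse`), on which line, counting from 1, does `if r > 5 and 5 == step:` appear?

Transformed code:
def adj(u, r, m, step):
    step = 3 >= m
    u -= u
    if r > 5 and 5 == step:
        return r
    else:
        r -= u
    u = handle(19) // (step != 8)
    step = m * step
    for count in step:
        u = u + 9
        if 2 < step and step > step:
            continue
    return 27

4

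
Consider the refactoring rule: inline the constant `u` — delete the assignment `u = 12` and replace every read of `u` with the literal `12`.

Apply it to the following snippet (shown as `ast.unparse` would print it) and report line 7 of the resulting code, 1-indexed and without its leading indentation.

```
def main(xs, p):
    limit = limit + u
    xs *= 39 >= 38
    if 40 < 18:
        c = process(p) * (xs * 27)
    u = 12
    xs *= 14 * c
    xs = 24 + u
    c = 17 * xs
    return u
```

Transformed code:
def main(xs, p):
    limit = limit + 12
    xs *= 39 >= 38
    if 40 < 18:
        c = process(p) * (xs * 27)
    xs *= 14 * c
    xs = 24 + 12
    c = 17 * xs
    return 12

xs = 24 + 12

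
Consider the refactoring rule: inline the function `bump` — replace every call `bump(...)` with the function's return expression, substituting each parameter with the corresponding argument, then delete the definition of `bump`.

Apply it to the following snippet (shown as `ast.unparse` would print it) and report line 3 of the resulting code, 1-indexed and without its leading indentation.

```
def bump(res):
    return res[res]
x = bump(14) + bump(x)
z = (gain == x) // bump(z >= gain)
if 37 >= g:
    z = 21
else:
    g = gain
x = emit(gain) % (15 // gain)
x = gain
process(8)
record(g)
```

if 37 >= g:

Transformed code:
x = 14[14] + x[x]
z = (gain == x) // (z >= gain)[z >= gain]
if 37 >= g:
    z = 21
else:
    g = gain
x = emit(gain) % (15 // gain)
x = gain
process(8)
record(g)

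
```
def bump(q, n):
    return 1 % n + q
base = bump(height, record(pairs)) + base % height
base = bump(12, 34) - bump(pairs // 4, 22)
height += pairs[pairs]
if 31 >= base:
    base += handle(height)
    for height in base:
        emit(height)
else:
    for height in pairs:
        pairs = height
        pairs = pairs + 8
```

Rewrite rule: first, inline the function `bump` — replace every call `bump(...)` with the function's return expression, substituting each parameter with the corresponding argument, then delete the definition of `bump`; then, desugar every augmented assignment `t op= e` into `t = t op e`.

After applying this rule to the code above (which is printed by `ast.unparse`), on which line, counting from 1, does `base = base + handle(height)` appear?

5

Transformed code:
base = 1 % record(pairs) + height + base % height
base = 1 % 34 + 12 - (1 % 22 + pairs // 4)
height = height + pairs[pairs]
if 31 >= base:
    base = base + handle(height)
    for height in base:
        emit(height)
else:
    for height in pairs:
        pairs = height
        pairs = pairs + 8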